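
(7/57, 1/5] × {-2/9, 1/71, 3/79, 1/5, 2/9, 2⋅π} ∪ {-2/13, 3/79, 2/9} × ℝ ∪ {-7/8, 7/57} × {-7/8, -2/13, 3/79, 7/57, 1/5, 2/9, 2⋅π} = ({-2/13, 3/79, 2/9} × ℝ) ∪ ({-7/8, 7/57} × {-7/8, -2/13, 3/79, 7/57, 1/5, 2/9, 2⋅π}) ∪ ((7/57, 1/5] × {-2/9, 1/71, 3/79, 1/5, 2/9, 2⋅π})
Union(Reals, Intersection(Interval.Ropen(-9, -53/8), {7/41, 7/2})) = Reals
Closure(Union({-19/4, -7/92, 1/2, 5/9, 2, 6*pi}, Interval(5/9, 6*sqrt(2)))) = Union({-19/4, -7/92, 1/2, 6*pi}, Interval(5/9, 6*sqrt(2)))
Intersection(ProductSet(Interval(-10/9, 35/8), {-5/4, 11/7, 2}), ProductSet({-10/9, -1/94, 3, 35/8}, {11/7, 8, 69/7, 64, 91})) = ProductSet({-10/9, -1/94, 3, 35/8}, {11/7})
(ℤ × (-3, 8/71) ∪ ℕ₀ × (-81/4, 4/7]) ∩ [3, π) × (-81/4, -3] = {3} × (-81/4, -3]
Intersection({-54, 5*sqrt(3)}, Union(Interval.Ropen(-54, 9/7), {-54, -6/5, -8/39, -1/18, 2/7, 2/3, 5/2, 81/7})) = {-54}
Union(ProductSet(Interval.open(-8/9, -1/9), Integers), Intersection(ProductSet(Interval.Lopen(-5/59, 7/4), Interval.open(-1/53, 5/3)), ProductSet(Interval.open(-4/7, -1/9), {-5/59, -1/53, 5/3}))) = ProductSet(Interval.open(-8/9, -1/9), Integers)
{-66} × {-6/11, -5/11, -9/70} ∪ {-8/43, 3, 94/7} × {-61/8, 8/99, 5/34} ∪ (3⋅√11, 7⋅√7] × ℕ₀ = ({-66} × {-6/11, -5/11, -9/70}) ∪ ({-8/43, 3, 94/7} × {-61/8, 8/99, 5/34}) ∪ ((3⋅√11, 7⋅√7] × ℕ₀)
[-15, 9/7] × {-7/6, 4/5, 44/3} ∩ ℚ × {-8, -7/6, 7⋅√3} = (ℚ ∩ [-15, 9/7]) × {-7/6}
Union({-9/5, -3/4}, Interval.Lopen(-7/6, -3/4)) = Union({-9/5}, Interval.Lopen(-7/6, -3/4))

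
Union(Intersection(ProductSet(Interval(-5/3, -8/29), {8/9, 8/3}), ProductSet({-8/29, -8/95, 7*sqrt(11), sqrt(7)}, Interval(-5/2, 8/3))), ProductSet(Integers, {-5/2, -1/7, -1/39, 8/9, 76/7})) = Union(ProductSet({-8/29}, {8/9, 8/3}), ProductSet(Integers, {-5/2, -1/7, -1/39, 8/9, 76/7}))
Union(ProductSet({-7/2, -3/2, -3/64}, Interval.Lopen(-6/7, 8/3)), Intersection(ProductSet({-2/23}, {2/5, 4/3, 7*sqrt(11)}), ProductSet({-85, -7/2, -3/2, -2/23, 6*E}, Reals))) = Union(ProductSet({-2/23}, {2/5, 4/3, 7*sqrt(11)}), ProductSet({-7/2, -3/2, -3/64}, Interval.Lopen(-6/7, 8/3)))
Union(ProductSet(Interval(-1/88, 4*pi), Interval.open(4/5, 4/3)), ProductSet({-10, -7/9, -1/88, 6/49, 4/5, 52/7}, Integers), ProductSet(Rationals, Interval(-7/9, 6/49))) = Union(ProductSet({-10, -7/9, -1/88, 6/49, 4/5, 52/7}, Integers), ProductSet(Interval(-1/88, 4*pi), Interval.open(4/5, 4/3)), ProductSet(Rationals, Interval(-7/9, 6/49)))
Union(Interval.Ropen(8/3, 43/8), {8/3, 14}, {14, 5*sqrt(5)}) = Union({14, 5*sqrt(5)}, Interval.Ropen(8/3, 43/8))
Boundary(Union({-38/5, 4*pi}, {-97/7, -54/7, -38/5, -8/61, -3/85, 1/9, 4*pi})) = {-97/7, -54/7, -38/5, -8/61, -3/85, 1/9, 4*pi}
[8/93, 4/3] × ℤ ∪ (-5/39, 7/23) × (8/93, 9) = ([8/93, 4/3] × ℤ) ∪ ((-5/39, 7/23) × (8/93, 9))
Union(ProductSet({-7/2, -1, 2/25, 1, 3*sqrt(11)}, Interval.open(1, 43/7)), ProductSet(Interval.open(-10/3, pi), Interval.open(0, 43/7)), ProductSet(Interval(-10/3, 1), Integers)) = Union(ProductSet({-7/2, -1, 2/25, 1, 3*sqrt(11)}, Interval.open(1, 43/7)), ProductSet(Interval(-10/3, 1), Integers), ProductSet(Interval.open(-10/3, pi), Interval.open(0, 43/7)))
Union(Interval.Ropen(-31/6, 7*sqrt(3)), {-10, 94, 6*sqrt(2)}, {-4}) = Union({-10, 94}, Interval.Ropen(-31/6, 7*sqrt(3)))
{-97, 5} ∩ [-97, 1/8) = {-97}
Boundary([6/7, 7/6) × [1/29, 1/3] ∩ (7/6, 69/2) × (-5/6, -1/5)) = ∅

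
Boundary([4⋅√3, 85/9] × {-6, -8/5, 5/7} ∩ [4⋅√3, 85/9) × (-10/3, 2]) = [4⋅√3, 85/9] × {-8/5, 5/7}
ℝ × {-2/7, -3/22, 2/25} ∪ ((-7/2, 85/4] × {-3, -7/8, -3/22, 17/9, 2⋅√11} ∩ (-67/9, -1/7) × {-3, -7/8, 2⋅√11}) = (ℝ × {-2/7, -3/22, 2/25}) ∪ ((-7/2, -1/7) × {-3, -7/8, 2⋅√11})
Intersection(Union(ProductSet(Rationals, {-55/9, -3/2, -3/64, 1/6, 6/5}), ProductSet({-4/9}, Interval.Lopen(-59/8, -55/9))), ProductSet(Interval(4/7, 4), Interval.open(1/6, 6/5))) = EmptySet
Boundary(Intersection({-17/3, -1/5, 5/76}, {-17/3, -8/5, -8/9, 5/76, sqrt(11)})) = {-17/3, 5/76}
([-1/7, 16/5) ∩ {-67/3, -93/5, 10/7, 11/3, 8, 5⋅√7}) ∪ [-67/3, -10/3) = [-67/3, -10/3) ∪ {10/7}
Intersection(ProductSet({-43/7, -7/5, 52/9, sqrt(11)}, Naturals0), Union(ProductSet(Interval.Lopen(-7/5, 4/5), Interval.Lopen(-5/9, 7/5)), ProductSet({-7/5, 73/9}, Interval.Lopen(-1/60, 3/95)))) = ProductSet({-7/5}, Range(0, 1, 1))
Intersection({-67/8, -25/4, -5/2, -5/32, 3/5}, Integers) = EmptySet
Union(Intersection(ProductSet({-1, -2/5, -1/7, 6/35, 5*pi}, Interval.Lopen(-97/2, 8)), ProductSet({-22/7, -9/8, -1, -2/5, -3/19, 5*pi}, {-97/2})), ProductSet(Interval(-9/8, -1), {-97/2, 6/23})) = ProductSet(Interval(-9/8, -1), {-97/2, 6/23})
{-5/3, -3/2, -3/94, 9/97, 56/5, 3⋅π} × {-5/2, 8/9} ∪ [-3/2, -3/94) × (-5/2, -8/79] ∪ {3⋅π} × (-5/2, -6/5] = ({3⋅π} × (-5/2, -6/5]) ∪ ([-3/2, -3/94) × (-5/2, -8/79]) ∪ ({-5/3, -3/2, -3/94, 9/97, 56/5, 3⋅π} × {-5/2, 8/9})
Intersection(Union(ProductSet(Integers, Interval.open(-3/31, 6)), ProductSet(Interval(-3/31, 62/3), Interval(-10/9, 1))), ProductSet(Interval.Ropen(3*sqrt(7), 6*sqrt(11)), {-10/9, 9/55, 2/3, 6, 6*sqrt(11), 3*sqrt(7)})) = ProductSet(Interval.Ropen(3*sqrt(7), 6*sqrt(11)), {-10/9, 9/55, 2/3})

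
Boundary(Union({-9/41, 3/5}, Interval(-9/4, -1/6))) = {-9/4, -1/6, 3/5}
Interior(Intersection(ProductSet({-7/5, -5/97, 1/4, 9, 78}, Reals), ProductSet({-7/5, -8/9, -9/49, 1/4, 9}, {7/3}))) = EmptySet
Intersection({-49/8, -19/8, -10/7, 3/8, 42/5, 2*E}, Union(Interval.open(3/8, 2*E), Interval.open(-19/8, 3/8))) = {-10/7}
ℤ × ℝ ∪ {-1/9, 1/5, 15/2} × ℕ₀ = (ℤ × ℝ) ∪ ({-1/9, 1/5, 15/2} × ℕ₀)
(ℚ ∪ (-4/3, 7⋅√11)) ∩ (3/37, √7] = (3/37, √7] ∪ (ℚ ∩ (3/37, √7])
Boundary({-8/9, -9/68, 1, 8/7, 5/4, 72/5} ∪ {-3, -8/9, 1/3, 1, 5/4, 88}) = {-3, -8/9, -9/68, 1/3, 1, 8/7, 5/4, 72/5, 88}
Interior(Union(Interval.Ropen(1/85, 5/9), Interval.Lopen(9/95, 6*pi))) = Interval.open(1/85, 6*pi)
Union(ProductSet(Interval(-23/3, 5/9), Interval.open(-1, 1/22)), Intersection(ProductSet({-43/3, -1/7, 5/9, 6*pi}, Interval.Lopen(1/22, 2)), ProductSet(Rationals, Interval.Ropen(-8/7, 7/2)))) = Union(ProductSet({-43/3, -1/7, 5/9}, Interval.Lopen(1/22, 2)), ProductSet(Interval(-23/3, 5/9), Interval.open(-1, 1/22)))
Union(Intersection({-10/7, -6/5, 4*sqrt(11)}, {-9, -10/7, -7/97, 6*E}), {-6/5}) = {-10/7, -6/5}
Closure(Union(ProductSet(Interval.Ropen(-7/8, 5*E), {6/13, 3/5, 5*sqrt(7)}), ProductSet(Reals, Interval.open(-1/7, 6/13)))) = Union(ProductSet(Interval(-7/8, 5*E), {6/13, 3/5, 5*sqrt(7)}), ProductSet(Reals, Interval(-1/7, 6/13)))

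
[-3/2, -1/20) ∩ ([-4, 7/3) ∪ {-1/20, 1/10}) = [-3/2, -1/20)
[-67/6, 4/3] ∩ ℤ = {-11, -10, …, 1}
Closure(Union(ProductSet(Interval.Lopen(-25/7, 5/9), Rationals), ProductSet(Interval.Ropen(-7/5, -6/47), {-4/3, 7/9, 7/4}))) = ProductSet(Interval(-25/7, 5/9), Reals)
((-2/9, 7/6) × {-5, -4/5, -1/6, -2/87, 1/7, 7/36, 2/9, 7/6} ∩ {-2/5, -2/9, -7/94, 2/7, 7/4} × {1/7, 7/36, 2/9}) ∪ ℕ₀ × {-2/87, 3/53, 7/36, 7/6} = (ℕ₀ × {-2/87, 3/53, 7/36, 7/6}) ∪ ({-7/94, 2/7} × {1/7, 7/36, 2/9})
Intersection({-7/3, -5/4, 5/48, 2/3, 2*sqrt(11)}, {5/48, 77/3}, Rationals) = {5/48}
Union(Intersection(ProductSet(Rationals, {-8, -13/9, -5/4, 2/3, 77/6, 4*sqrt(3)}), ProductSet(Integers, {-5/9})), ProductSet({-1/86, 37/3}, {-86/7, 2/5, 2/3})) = ProductSet({-1/86, 37/3}, {-86/7, 2/5, 2/3})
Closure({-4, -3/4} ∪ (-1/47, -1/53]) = {-4, -3/4} ∪ [-1/47, -1/53]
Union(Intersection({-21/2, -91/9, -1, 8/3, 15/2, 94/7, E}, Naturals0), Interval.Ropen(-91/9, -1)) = Interval.Ropen(-91/9, -1)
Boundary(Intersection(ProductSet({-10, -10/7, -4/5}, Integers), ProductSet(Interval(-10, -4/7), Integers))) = ProductSet({-10, -10/7, -4/5}, Integers)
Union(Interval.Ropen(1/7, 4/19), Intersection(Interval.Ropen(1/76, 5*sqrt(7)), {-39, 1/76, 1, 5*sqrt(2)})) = Union({1/76, 1, 5*sqrt(2)}, Interval.Ropen(1/7, 4/19))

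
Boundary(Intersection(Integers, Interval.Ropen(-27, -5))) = Range(-27, -5, 1)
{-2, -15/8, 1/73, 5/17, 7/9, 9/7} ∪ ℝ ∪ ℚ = ℝ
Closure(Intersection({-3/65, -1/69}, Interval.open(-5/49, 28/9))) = {-3/65, -1/69}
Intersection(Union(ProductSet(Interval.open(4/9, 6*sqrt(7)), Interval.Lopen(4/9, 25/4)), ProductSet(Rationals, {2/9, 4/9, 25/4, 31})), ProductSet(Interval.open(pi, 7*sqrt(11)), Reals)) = Union(ProductSet(Intersection(Interval.open(pi, 7*sqrt(11)), Rationals), {2/9, 4/9, 25/4, 31}), ProductSet(Interval.open(pi, 6*sqrt(7)), Interval.Lopen(4/9, 25/4)))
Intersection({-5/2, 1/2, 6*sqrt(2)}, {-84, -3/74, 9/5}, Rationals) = EmptySet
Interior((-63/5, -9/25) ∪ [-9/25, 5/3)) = (-63/5, 5/3)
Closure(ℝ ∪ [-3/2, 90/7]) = (-∞, ∞)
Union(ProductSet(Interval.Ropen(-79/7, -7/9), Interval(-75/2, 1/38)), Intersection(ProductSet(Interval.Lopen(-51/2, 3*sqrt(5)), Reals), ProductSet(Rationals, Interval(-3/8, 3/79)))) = Union(ProductSet(Intersection(Interval.Lopen(-51/2, 3*sqrt(5)), Rationals), Interval(-3/8, 3/79)), ProductSet(Interval.Ropen(-79/7, -7/9), Interval(-75/2, 1/38)))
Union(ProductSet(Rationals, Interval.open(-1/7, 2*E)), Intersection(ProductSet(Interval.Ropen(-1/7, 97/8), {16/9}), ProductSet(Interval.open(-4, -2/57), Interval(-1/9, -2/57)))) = ProductSet(Rationals, Interval.open(-1/7, 2*E))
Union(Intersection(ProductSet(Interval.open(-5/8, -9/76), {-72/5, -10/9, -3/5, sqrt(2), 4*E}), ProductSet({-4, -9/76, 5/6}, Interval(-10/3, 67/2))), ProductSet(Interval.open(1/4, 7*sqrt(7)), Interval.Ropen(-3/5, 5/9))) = ProductSet(Interval.open(1/4, 7*sqrt(7)), Interval.Ropen(-3/5, 5/9))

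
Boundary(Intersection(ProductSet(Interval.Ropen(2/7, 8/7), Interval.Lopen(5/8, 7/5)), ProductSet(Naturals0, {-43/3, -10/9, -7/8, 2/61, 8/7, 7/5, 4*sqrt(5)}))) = ProductSet(Range(1, 2, 1), {8/7, 7/5})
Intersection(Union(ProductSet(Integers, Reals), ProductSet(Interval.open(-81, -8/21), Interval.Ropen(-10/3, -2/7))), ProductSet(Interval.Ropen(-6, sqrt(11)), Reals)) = Union(ProductSet(Interval.Ropen(-6, -8/21), Interval.Ropen(-10/3, -2/7)), ProductSet(Range(-6, 4, 1), Reals))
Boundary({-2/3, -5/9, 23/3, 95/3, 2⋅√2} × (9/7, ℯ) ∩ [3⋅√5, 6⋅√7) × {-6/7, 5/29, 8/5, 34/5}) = {23/3} × {8/5}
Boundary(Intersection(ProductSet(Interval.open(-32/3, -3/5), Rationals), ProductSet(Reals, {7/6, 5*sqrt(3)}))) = ProductSet(Interval(-32/3, -3/5), {7/6})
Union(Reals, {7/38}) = Reals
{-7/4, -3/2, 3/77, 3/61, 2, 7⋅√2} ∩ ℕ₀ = {2}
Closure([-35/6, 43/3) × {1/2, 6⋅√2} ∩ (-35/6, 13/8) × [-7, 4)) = [-35/6, 13/8] × {1/2}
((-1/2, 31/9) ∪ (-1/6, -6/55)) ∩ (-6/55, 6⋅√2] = (-6/55, 31/9)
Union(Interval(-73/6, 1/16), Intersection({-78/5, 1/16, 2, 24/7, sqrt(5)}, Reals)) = Union({-78/5, 2, 24/7, sqrt(5)}, Interval(-73/6, 1/16))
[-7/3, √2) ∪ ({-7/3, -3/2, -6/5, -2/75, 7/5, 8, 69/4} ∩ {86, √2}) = [-7/3, √2)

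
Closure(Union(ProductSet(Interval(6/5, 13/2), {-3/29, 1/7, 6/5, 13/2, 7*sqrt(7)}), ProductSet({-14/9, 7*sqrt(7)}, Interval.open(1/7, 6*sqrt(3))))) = Union(ProductSet({-14/9, 7*sqrt(7)}, Interval(1/7, 6*sqrt(3))), ProductSet(Interval(6/5, 13/2), {-3/29, 1/7, 6/5, 13/2, 7*sqrt(7)}))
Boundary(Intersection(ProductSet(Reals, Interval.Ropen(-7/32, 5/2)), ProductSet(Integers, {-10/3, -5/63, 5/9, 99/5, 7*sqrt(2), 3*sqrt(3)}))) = ProductSet(Integers, {-5/63, 5/9})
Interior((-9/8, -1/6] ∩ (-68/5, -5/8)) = (-9/8, -5/8)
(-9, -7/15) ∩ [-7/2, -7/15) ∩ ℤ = {-3, -2, -1}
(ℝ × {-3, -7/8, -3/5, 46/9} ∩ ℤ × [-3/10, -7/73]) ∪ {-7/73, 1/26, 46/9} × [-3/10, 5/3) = {-7/73, 1/26, 46/9} × [-3/10, 5/3)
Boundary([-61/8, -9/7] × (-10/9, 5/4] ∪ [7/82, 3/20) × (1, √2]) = ({-61/8, -9/7} × [-10/9, 5/4]) ∪ ([-61/8, -9/7] × {-10/9, 5/4}) ∪ ({7/82, 3/20} × [1, √2]) ∪ ([7/82, 3/20] × {1, √2})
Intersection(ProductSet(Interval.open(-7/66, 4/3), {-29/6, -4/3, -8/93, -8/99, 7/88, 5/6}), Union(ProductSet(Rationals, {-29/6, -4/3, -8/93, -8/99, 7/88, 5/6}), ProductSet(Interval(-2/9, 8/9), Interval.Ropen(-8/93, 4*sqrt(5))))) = Union(ProductSet(Intersection(Interval.open(-7/66, 4/3), Rationals), {-29/6, -4/3, -8/93, -8/99, 7/88, 5/6}), ProductSet(Interval.Lopen(-7/66, 8/9), {-8/93, -8/99, 7/88, 5/6}))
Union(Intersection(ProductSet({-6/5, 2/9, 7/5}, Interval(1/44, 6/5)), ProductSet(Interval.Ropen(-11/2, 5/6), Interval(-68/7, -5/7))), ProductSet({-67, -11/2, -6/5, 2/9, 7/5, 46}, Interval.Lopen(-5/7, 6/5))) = ProductSet({-67, -11/2, -6/5, 2/9, 7/5, 46}, Interval.Lopen(-5/7, 6/5))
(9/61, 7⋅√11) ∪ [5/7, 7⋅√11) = (9/61, 7⋅√11)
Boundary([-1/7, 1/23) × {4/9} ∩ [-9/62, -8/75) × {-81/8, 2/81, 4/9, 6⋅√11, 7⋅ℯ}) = [-1/7, -8/75] × {4/9}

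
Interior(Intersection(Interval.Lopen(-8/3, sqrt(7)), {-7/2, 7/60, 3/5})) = EmptySet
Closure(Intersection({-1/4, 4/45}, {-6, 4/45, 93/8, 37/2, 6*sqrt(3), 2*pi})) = {4/45}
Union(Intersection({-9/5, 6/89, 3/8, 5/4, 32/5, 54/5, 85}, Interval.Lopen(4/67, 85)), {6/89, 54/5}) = {6/89, 3/8, 5/4, 32/5, 54/5, 85}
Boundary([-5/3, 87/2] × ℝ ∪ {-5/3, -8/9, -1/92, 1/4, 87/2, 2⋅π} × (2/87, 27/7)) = {-5/3, 87/2} × ℝ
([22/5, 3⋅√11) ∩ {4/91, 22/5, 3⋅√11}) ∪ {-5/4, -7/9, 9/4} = {-5/4, -7/9, 9/4, 22/5}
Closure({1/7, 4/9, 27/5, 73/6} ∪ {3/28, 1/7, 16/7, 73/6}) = {3/28, 1/7, 4/9, 16/7, 27/5, 73/6}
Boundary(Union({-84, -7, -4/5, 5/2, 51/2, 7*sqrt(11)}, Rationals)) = Reals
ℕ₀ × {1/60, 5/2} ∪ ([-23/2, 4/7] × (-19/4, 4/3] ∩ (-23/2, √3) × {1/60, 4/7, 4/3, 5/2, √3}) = (ℕ₀ × {1/60, 5/2}) ∪ ((-23/2, 4/7] × {1/60, 4/7, 4/3})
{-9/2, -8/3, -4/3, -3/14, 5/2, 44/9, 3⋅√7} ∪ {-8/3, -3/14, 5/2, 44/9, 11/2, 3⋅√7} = {-9/2, -8/3, -4/3, -3/14, 5/2, 44/9, 11/2, 3⋅√7}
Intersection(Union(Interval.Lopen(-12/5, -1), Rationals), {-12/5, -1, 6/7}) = {-12/5, -1, 6/7}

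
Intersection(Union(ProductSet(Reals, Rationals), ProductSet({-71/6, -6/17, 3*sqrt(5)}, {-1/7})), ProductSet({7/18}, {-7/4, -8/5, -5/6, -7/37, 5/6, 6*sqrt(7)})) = ProductSet({7/18}, {-7/4, -8/5, -5/6, -7/37, 5/6})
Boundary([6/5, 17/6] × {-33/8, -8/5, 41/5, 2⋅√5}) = [6/5, 17/6] × {-33/8, -8/5, 41/5, 2⋅√5}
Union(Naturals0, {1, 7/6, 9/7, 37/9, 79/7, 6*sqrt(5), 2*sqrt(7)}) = Union({7/6, 9/7, 37/9, 79/7, 6*sqrt(5), 2*sqrt(7)}, Naturals0)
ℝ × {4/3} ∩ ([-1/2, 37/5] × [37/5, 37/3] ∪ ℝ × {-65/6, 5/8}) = ∅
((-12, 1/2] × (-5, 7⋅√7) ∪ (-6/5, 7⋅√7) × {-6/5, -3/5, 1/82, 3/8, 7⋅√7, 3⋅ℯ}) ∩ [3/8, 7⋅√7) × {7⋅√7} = [3/8, 7⋅√7) × {7⋅√7}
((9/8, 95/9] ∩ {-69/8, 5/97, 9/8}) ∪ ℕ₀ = ℕ₀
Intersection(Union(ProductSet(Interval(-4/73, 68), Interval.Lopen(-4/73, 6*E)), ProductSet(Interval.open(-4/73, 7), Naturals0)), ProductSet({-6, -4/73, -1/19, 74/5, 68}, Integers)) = Union(ProductSet({-1/19}, Naturals0), ProductSet({-4/73, -1/19, 74/5, 68}, Range(0, 17, 1)))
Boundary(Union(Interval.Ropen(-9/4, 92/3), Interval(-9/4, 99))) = {-9/4, 99}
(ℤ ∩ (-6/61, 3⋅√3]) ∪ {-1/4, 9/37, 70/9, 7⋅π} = {-1/4, 9/37, 70/9, 7⋅π} ∪ {0, 1, …, 5}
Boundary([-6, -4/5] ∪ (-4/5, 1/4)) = {-6, 1/4}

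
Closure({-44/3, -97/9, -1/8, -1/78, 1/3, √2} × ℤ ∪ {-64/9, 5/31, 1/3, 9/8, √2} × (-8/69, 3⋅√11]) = ({-44/3, -97/9, -1/8, -1/78, 1/3, √2} × ℤ) ∪ ({-64/9, 5/31, 1/3, 9/8, √2} × [-8/69, 3⋅√11])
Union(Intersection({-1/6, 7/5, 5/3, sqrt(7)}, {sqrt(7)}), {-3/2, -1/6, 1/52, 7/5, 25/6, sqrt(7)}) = {-3/2, -1/6, 1/52, 7/5, 25/6, sqrt(7)}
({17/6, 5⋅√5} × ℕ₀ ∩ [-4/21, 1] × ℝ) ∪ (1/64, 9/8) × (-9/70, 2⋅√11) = (1/64, 9/8) × (-9/70, 2⋅√11)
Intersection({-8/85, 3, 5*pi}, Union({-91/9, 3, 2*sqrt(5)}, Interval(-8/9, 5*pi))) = {-8/85, 3, 5*pi}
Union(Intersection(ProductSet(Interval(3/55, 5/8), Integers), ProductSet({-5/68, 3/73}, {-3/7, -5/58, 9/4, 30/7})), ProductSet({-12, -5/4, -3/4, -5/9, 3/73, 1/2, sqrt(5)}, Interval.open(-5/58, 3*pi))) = ProductSet({-12, -5/4, -3/4, -5/9, 3/73, 1/2, sqrt(5)}, Interval.open(-5/58, 3*pi))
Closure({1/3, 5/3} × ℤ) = {1/3, 5/3} × ℤ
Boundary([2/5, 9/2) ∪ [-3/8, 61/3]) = {-3/8, 61/3}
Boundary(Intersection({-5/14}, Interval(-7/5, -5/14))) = {-5/14}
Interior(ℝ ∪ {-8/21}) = ℝ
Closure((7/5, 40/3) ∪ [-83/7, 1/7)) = [-83/7, 1/7] ∪ [7/5, 40/3]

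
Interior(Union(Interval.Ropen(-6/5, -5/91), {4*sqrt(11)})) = Interval.open(-6/5, -5/91)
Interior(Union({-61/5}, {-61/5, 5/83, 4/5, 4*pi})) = EmptySet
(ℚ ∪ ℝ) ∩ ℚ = ℚ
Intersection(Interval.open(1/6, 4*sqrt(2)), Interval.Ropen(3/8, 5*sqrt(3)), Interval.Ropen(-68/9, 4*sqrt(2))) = Interval.Ropen(3/8, 4*sqrt(2))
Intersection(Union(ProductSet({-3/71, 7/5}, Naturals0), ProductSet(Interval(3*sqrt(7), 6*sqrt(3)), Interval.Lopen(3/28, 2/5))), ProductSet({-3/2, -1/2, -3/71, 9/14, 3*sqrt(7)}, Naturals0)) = ProductSet({-3/71}, Naturals0)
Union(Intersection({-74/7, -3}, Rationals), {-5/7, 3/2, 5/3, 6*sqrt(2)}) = {-74/7, -3, -5/7, 3/2, 5/3, 6*sqrt(2)}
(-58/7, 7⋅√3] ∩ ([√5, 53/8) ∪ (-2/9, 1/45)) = (-2/9, 1/45) ∪ [√5, 53/8)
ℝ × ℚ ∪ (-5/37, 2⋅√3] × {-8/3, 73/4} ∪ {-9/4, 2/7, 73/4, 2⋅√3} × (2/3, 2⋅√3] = (ℝ × ℚ) ∪ ({-9/4, 2/7, 73/4, 2⋅√3} × (2/3, 2⋅√3])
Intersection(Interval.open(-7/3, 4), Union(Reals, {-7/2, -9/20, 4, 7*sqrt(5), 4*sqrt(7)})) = Interval.open(-7/3, 4)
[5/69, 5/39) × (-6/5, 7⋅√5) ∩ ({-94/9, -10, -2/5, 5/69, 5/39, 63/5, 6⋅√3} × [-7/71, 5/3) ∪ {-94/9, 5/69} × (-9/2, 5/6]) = {5/69} × (-6/5, 5/3)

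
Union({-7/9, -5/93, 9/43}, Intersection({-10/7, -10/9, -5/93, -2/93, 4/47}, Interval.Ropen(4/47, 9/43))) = {-7/9, -5/93, 4/47, 9/43}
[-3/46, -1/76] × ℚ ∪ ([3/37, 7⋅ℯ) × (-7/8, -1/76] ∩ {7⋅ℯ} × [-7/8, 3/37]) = [-3/46, -1/76] × ℚ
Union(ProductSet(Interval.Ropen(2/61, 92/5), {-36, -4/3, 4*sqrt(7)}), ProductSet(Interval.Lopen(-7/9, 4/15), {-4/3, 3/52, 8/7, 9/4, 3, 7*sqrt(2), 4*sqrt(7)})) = Union(ProductSet(Interval.Lopen(-7/9, 4/15), {-4/3, 3/52, 8/7, 9/4, 3, 7*sqrt(2), 4*sqrt(7)}), ProductSet(Interval.Ropen(2/61, 92/5), {-36, -4/3, 4*sqrt(7)}))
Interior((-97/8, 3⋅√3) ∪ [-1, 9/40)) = (-97/8, 3⋅√3)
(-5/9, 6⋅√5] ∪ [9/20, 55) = (-5/9, 55)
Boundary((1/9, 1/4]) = {1/9, 1/4}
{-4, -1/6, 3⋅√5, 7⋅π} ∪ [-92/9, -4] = [-92/9, -4] ∪ {-1/6, 3⋅√5, 7⋅π}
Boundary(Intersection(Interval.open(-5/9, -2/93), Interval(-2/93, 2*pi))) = EmptySet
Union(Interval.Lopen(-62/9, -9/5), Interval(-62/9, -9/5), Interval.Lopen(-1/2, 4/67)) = Union(Interval(-62/9, -9/5), Interval.Lopen(-1/2, 4/67))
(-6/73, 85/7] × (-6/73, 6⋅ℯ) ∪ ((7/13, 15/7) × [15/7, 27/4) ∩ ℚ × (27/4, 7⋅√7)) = (-6/73, 85/7] × (-6/73, 6⋅ℯ)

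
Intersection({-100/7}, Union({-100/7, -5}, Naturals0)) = {-100/7}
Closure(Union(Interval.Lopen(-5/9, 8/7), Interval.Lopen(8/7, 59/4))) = Interval(-5/9, 59/4)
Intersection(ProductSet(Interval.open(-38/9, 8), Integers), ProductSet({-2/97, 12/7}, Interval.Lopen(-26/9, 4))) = ProductSet({-2/97, 12/7}, Range(-2, 5, 1))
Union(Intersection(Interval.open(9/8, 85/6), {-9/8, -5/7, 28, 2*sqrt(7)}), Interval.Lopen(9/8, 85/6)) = Interval.Lopen(9/8, 85/6)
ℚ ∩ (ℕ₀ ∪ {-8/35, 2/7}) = {-8/35, 2/7} ∪ ℕ₀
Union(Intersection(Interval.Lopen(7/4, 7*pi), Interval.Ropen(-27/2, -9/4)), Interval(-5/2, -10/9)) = Interval(-5/2, -10/9)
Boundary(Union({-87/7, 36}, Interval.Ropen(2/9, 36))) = {-87/7, 2/9, 36}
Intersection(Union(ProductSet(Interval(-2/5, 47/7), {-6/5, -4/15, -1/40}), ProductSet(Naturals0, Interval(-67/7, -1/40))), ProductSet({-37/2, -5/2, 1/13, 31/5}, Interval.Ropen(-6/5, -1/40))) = ProductSet({1/13, 31/5}, {-6/5, -4/15})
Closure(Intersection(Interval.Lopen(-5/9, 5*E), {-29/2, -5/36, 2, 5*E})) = {-5/36, 2, 5*E}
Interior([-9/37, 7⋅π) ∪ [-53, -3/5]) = (-53, -3/5) ∪ (-9/37, 7⋅π)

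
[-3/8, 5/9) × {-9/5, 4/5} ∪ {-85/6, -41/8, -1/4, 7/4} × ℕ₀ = ({-85/6, -41/8, -1/4, 7/4} × ℕ₀) ∪ ([-3/8, 5/9) × {-9/5, 4/5})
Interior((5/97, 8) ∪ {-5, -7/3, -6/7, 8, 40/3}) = (5/97, 8)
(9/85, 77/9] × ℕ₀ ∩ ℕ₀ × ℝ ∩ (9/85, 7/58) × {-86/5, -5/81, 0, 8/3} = ∅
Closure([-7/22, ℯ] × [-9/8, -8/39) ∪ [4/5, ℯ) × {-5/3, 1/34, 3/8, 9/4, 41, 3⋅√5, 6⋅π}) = ([-7/22, ℯ] × [-9/8, -8/39]) ∪ ([4/5, ℯ] × {-5/3, 1/34, 3/8, 9/4, 41, 3⋅√5, 6⋅π})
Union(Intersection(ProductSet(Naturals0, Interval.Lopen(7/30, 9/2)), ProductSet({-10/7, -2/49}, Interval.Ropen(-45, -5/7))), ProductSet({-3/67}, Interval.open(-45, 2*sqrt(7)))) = ProductSet({-3/67}, Interval.open(-45, 2*sqrt(7)))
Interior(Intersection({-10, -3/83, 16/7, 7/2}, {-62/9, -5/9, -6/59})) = EmptySet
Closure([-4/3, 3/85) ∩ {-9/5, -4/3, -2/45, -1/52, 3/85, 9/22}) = {-4/3, -2/45, -1/52}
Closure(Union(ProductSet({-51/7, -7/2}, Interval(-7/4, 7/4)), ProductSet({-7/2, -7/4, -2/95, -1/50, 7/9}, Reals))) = Union(ProductSet({-51/7, -7/2}, Interval(-7/4, 7/4)), ProductSet({-7/2, -7/4, -2/95, -1/50, 7/9}, Reals))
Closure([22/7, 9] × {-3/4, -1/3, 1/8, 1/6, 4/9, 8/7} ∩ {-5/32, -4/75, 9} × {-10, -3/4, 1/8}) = {9} × {-3/4, 1/8}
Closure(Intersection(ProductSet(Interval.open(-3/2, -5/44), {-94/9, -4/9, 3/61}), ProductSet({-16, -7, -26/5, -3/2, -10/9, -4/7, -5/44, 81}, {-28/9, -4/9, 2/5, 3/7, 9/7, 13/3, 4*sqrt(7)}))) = ProductSet({-10/9, -4/7}, {-4/9})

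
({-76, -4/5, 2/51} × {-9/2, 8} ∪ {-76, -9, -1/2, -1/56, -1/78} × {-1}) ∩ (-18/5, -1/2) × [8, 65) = {-4/5} × {8}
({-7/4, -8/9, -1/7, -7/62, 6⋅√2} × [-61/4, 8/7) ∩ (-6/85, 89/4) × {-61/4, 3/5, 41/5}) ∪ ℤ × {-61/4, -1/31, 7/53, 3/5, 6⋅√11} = ({6⋅√2} × {-61/4, 3/5}) ∪ (ℤ × {-61/4, -1/31, 7/53, 3/5, 6⋅√11})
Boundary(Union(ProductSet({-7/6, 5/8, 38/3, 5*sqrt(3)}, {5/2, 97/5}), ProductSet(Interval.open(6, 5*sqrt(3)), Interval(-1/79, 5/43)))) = Union(ProductSet({6, 5*sqrt(3)}, Interval(-1/79, 5/43)), ProductSet({-7/6, 5/8, 38/3, 5*sqrt(3)}, {5/2, 97/5}), ProductSet(Interval(6, 5*sqrt(3)), {-1/79, 5/43}))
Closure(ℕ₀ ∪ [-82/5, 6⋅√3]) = [-82/5, 6⋅√3] ∪ ℕ₀ ∪ (ℕ₀ \ (-82/5, 6⋅√3))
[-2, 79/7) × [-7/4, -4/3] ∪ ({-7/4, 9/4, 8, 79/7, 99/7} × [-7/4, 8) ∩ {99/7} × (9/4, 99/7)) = ({99/7} × (9/4, 8)) ∪ ([-2, 79/7) × [-7/4, -4/3])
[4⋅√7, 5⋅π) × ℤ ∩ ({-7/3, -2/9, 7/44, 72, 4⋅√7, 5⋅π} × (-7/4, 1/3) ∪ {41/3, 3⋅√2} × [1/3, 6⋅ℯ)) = ({41/3} × {1, 2, …, 16}) ∪ ({4⋅√7} × {-1, 0})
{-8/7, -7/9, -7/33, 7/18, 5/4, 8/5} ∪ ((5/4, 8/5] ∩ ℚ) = {-8/7, -7/9, -7/33, 7/18, 5/4} ∪ (ℚ ∩ (5/4, 8/5])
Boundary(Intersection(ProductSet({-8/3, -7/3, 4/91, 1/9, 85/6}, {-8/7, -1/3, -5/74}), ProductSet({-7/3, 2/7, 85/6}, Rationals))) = ProductSet({-7/3, 85/6}, {-8/7, -1/3, -5/74})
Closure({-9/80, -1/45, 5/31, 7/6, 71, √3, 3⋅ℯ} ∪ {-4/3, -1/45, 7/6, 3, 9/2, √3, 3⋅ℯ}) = {-4/3, -9/80, -1/45, 5/31, 7/6, 3, 9/2, 71, √3, 3⋅ℯ}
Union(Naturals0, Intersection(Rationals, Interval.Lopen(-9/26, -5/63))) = Union(Intersection(Interval.Lopen(-9/26, -5/63), Rationals), Naturals0)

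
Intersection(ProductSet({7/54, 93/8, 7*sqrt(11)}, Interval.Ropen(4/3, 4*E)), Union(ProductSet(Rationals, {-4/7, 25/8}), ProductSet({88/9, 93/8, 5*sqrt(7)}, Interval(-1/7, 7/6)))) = ProductSet({7/54, 93/8}, {25/8})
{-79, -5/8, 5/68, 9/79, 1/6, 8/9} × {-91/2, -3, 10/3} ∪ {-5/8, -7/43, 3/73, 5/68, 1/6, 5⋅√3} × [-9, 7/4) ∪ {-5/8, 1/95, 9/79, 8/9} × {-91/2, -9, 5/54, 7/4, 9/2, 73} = ({-79, -5/8, 5/68, 9/79, 1/6, 8/9} × {-91/2, -3, 10/3}) ∪ ({-5/8, 1/95, 9/79, 8/9} × {-91/2, -9, 5/54, 7/4, 9/2, 73}) ∪ ({-5/8, -7/43, 3/73, 5/68, 1/6, 5⋅√3} × [-9, 7/4))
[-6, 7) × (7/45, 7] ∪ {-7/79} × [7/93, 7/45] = ({-7/79} × [7/93, 7/45]) ∪ ([-6, 7) × (7/45, 7])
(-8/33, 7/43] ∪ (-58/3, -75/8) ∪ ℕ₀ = (-58/3, -75/8) ∪ (-8/33, 7/43] ∪ ℕ₀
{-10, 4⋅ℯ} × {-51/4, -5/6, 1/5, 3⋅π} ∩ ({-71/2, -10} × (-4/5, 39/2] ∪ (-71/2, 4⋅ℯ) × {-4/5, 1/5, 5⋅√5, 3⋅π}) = {-10} × {1/5, 3⋅π}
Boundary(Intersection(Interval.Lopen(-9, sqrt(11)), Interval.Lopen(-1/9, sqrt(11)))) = {-1/9, sqrt(11)}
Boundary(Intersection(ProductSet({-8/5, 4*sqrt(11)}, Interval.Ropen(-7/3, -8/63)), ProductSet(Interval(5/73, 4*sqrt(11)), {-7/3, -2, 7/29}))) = ProductSet({4*sqrt(11)}, {-7/3, -2})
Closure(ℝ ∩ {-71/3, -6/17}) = {-71/3, -6/17}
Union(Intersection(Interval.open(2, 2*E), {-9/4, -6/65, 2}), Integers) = Integers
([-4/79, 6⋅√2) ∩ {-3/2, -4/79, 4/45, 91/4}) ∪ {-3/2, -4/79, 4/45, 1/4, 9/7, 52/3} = {-3/2, -4/79, 4/45, 1/4, 9/7, 52/3}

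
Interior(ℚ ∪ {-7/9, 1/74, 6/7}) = ∅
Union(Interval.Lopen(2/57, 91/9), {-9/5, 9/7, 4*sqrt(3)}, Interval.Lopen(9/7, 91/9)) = Union({-9/5}, Interval.Lopen(2/57, 91/9))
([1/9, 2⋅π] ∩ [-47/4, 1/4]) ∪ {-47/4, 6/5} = {-47/4, 6/5} ∪ [1/9, 1/4]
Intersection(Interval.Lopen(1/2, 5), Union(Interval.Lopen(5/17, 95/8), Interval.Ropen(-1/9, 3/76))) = Interval.Lopen(1/2, 5)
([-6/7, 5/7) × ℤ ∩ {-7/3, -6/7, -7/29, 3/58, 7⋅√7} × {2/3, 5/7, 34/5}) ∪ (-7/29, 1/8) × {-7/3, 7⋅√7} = (-7/29, 1/8) × {-7/3, 7⋅√7}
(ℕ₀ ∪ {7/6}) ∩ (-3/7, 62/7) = {0, 1, …, 8} ∪ {7/6}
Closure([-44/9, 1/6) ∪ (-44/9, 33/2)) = [-44/9, 33/2]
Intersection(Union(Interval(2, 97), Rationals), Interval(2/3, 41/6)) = Union(Intersection(Interval(2/3, 41/6), Rationals), Interval(2, 41/6))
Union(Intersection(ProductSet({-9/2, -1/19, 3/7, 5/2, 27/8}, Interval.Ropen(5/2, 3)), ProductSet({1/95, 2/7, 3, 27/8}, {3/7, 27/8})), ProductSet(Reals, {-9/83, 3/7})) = ProductSet(Reals, {-9/83, 3/7})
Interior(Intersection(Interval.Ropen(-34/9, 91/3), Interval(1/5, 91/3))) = Interval.open(1/5, 91/3)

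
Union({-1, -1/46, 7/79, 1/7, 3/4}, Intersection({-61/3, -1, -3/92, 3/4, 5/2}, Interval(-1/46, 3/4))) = {-1, -1/46, 7/79, 1/7, 3/4}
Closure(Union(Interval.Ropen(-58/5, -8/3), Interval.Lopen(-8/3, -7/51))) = Interval(-58/5, -7/51)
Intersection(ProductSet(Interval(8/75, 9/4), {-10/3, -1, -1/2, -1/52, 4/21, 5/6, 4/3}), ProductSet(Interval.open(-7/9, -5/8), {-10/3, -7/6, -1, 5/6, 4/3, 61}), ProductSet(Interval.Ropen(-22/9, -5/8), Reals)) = EmptySet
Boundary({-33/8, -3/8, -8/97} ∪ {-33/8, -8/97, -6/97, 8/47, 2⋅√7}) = {-33/8, -3/8, -8/97, -6/97, 8/47, 2⋅√7}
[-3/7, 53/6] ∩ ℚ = ℚ ∩ [-3/7, 53/6]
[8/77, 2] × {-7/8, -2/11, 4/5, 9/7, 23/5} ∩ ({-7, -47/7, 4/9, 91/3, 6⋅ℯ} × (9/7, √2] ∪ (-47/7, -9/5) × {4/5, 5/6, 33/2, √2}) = ∅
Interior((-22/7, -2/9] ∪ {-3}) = (-22/7, -2/9)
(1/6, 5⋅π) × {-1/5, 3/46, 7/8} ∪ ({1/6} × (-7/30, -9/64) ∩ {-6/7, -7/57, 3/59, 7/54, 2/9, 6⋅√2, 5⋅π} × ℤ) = (1/6, 5⋅π) × {-1/5, 3/46, 7/8}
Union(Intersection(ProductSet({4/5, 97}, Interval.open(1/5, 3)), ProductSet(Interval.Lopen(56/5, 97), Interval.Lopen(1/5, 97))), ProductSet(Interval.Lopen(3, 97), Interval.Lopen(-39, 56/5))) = ProductSet(Interval.Lopen(3, 97), Interval.Lopen(-39, 56/5))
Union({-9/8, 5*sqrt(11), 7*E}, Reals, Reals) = Reals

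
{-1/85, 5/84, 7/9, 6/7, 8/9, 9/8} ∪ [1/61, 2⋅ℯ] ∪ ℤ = ℤ ∪ {-1/85} ∪ [1/61, 2⋅ℯ]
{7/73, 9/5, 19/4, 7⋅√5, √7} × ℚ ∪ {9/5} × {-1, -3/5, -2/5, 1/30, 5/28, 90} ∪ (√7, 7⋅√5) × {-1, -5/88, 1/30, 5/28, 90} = ({7/73, 9/5, 19/4, 7⋅√5, √7} × ℚ) ∪ ((√7, 7⋅√5) × {-1, -5/88, 1/30, 5/28, 90})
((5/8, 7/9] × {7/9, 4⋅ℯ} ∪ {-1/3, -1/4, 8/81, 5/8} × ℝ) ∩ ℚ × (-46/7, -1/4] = {-1/3, -1/4, 8/81, 5/8} × (-46/7, -1/4]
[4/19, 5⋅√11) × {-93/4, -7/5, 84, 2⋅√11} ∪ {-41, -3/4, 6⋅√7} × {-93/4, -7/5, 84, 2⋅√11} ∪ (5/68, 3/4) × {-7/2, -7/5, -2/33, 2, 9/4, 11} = ((5/68, 3/4) × {-7/2, -7/5, -2/33, 2, 9/4, 11}) ∪ (({-41, -3/4} ∪ [4/19, 5⋅√11)) × {-93/4, -7/5, 84, 2⋅√11})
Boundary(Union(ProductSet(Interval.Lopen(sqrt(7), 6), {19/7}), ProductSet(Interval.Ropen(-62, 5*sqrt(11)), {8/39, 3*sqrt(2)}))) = Union(ProductSet(Interval(-62, 5*sqrt(11)), {8/39, 3*sqrt(2)}), ProductSet(Interval(sqrt(7), 6), {19/7}))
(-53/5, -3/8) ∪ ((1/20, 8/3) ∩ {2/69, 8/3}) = (-53/5, -3/8)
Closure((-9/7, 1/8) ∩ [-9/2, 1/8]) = [-9/7, 1/8]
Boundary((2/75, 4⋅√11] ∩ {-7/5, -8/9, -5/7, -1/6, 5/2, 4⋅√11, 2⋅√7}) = {5/2, 4⋅√11, 2⋅√7}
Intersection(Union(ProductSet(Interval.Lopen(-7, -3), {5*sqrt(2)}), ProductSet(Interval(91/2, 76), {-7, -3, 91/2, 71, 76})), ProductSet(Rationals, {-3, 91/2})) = ProductSet(Intersection(Interval(91/2, 76), Rationals), {-3, 91/2})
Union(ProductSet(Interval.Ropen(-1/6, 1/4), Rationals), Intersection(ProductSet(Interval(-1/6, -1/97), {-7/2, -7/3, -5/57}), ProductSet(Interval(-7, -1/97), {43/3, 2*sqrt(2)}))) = ProductSet(Interval.Ropen(-1/6, 1/4), Rationals)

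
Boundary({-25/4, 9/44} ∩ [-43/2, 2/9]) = {-25/4, 9/44}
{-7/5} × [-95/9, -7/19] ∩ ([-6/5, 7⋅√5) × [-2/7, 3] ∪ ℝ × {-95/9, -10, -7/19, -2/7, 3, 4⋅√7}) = {-7/5} × {-95/9, -10, -7/19}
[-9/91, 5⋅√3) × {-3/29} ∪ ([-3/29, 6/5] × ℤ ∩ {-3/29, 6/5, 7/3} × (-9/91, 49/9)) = ({-3/29, 6/5} × {0, 1, …, 5}) ∪ ([-9/91, 5⋅√3) × {-3/29})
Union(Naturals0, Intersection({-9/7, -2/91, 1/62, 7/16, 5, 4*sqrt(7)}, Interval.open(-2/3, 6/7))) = Union({-2/91, 1/62, 7/16}, Naturals0)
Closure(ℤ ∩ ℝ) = ℤ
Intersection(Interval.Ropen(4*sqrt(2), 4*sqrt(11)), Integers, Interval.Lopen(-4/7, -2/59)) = EmptySet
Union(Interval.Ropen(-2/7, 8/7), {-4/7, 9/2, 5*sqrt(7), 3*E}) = Union({-4/7, 9/2, 5*sqrt(7), 3*E}, Interval.Ropen(-2/7, 8/7))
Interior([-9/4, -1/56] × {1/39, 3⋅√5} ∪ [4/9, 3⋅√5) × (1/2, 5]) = (4/9, 3⋅√5) × (1/2, 5)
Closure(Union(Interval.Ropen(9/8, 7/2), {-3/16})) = Union({-3/16}, Interval(9/8, 7/2))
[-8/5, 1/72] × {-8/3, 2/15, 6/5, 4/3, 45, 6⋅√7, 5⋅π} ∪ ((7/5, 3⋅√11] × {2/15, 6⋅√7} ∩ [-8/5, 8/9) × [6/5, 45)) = [-8/5, 1/72] × {-8/3, 2/15, 6/5, 4/3, 45, 6⋅√7, 5⋅π}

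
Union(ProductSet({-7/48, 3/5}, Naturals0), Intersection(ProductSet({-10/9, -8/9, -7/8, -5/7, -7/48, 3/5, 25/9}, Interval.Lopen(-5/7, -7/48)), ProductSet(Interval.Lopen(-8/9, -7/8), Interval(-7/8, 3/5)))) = Union(ProductSet({-7/8}, Interval.Lopen(-5/7, -7/48)), ProductSet({-7/48, 3/5}, Naturals0))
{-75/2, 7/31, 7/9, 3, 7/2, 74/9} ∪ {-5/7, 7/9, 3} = {-75/2, -5/7, 7/31, 7/9, 3, 7/2, 74/9}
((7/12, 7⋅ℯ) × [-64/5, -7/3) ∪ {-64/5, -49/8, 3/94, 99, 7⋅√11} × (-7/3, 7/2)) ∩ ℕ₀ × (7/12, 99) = {99} × (7/12, 7/2)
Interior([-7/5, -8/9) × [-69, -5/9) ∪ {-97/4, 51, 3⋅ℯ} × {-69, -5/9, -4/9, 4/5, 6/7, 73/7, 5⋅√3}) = (-7/5, -8/9) × (-69, -5/9)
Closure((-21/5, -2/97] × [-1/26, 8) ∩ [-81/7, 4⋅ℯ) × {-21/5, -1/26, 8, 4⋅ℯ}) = [-21/5, -2/97] × {-1/26}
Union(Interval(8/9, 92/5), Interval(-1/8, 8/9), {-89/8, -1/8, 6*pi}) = Union({-89/8, 6*pi}, Interval(-1/8, 92/5))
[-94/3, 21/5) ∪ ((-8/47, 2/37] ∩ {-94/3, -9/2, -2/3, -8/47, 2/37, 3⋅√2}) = [-94/3, 21/5)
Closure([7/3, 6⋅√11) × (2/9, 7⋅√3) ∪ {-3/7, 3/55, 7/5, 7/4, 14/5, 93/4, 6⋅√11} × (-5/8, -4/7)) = ({7/3, 6⋅√11} × [2/9, 7⋅√3]) ∪ ([7/3, 6⋅√11] × {2/9, 7⋅√3}) ∪ ({-3/7, 3/55, 7/5, 7/4, 14/5, 93/4, 6⋅√11} × [-5/8, -4/7]) ∪ ([7/3, 6⋅√11) × (2/9, 7⋅√3))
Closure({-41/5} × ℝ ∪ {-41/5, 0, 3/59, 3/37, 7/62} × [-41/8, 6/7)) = ({-41/5} × ℝ) ∪ ({-41/5, 0, 3/59, 3/37, 7/62} × [-41/8, 6/7])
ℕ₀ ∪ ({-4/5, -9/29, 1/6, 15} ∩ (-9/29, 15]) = ℕ₀ ∪ {1/6}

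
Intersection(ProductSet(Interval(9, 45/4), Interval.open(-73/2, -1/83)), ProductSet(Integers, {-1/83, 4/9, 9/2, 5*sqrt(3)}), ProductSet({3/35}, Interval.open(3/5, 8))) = EmptySet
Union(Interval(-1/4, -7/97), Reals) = Interval(-oo, oo)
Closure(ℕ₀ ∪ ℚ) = ℝ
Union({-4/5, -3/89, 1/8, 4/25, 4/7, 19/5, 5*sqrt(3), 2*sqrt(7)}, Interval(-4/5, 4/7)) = Union({19/5, 5*sqrt(3), 2*sqrt(7)}, Interval(-4/5, 4/7))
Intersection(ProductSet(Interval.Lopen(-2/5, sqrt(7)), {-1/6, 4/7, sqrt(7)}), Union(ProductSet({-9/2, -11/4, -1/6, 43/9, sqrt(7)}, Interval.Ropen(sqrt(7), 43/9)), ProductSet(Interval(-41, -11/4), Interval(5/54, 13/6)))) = ProductSet({-1/6, sqrt(7)}, {sqrt(7)})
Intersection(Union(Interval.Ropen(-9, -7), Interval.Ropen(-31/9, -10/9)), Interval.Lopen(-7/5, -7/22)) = Interval.open(-7/5, -10/9)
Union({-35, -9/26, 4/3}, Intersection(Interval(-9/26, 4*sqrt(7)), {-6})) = {-35, -9/26, 4/3}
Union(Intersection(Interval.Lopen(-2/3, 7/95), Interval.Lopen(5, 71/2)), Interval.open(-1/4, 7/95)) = Interval.open(-1/4, 7/95)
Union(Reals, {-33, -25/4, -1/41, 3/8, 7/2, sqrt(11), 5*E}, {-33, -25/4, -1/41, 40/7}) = Reals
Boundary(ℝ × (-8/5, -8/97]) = ℝ × {-8/5, -8/97}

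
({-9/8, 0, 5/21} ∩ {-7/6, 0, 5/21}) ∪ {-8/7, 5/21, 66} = {-8/7, 0, 5/21, 66}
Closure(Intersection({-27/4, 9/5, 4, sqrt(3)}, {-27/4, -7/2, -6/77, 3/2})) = {-27/4}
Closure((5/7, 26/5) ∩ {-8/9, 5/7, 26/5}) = ∅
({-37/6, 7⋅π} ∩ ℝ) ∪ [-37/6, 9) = [-37/6, 9) ∪ {7⋅π}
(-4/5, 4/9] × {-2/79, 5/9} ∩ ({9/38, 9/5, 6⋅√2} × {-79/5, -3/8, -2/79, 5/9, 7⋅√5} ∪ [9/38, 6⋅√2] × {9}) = {9/38} × {-2/79, 5/9}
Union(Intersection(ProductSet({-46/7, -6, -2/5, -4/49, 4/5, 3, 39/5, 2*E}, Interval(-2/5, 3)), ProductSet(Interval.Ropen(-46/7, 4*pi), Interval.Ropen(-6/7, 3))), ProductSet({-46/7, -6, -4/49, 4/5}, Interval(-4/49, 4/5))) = ProductSet({-46/7, -6, -2/5, -4/49, 4/5, 3, 39/5, 2*E}, Interval.Ropen(-2/5, 3))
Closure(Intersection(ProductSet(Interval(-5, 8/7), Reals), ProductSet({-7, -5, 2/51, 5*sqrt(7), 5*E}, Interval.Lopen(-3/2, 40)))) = ProductSet({-5, 2/51}, Interval(-3/2, 40))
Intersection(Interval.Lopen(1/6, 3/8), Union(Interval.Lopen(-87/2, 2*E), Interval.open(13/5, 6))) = Interval.Lopen(1/6, 3/8)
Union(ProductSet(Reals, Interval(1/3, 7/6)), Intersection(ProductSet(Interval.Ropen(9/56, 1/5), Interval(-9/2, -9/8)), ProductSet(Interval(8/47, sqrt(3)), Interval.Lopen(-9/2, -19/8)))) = Union(ProductSet(Interval.Ropen(8/47, 1/5), Interval.Lopen(-9/2, -19/8)), ProductSet(Reals, Interval(1/3, 7/6)))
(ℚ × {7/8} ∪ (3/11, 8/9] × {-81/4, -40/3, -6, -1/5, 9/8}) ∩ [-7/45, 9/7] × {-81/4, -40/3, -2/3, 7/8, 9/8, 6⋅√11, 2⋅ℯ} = ((ℚ ∩ [-7/45, 9/7]) × {7/8}) ∪ ((3/11, 8/9] × {-81/4, -40/3, 9/8})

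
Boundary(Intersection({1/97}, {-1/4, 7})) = EmptySet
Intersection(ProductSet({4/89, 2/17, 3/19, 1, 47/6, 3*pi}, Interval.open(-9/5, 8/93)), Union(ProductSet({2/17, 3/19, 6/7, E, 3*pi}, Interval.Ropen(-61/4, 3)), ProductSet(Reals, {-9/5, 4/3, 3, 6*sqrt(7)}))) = ProductSet({2/17, 3/19, 3*pi}, Interval.open(-9/5, 8/93))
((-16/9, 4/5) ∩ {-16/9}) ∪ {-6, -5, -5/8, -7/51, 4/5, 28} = {-6, -5, -5/8, -7/51, 4/5, 28}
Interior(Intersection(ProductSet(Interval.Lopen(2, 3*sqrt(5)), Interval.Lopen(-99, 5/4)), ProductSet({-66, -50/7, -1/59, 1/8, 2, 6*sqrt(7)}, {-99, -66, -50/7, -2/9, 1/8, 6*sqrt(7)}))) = EmptySet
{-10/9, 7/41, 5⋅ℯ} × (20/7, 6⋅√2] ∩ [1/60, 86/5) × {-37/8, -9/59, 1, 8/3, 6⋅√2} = {7/41, 5⋅ℯ} × {6⋅√2}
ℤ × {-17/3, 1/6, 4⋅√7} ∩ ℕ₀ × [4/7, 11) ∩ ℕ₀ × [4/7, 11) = ℕ₀ × {4⋅√7}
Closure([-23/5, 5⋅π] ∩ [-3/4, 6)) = [-3/4, 6]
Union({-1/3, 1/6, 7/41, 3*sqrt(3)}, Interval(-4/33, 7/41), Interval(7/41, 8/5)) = Union({-1/3, 3*sqrt(3)}, Interval(-4/33, 8/5))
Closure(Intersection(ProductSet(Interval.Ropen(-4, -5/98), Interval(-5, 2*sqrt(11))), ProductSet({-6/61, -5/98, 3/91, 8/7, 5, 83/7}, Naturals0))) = ProductSet({-6/61}, Range(0, 7, 1))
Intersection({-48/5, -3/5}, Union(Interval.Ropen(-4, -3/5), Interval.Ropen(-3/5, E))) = {-3/5}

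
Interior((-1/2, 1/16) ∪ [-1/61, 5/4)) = (-1/2, 5/4)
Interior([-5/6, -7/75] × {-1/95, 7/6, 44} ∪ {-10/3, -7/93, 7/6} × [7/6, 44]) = ∅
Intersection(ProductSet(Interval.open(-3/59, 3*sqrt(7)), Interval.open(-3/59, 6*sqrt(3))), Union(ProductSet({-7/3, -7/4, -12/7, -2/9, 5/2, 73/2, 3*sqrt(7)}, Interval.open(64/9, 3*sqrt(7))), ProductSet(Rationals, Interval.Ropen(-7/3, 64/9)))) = Union(ProductSet({5/2}, Interval.open(64/9, 3*sqrt(7))), ProductSet(Intersection(Interval.open(-3/59, 3*sqrt(7)), Rationals), Interval.open(-3/59, 64/9)))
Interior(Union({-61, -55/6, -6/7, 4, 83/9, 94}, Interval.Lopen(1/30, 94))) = Interval.open(1/30, 94)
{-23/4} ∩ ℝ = {-23/4}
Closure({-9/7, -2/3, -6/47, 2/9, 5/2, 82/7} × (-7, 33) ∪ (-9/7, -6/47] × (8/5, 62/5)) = ([-9/7, -6/47] × {8/5, 62/5}) ∪ ((-9/7, -6/47] × (8/5, 62/5)) ∪ ({-9/7, -2/3, -6/47, 2/9, 5/2, 82/7} × [-7, 33])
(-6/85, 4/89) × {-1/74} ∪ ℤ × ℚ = (ℤ × ℚ) ∪ ((-6/85, 4/89) × {-1/74})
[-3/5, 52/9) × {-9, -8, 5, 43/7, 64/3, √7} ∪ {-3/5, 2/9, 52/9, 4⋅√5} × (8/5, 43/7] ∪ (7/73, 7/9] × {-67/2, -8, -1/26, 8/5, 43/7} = ((7/73, 7/9] × {-67/2, -8, -1/26, 8/5, 43/7}) ∪ ({-3/5, 2/9, 52/9, 4⋅√5} × (8/5, 43/7]) ∪ ([-3/5, 52/9) × {-9, -8, 5, 43/7, 64/3, √7})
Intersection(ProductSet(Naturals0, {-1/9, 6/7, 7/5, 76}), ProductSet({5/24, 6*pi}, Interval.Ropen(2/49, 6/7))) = EmptySet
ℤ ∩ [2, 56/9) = {2, 3, …, 6}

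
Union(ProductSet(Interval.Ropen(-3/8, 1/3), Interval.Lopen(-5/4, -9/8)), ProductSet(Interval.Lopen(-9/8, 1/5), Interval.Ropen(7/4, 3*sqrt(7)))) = Union(ProductSet(Interval.Lopen(-9/8, 1/5), Interval.Ropen(7/4, 3*sqrt(7))), ProductSet(Interval.Ropen(-3/8, 1/3), Interval.Lopen(-5/4, -9/8)))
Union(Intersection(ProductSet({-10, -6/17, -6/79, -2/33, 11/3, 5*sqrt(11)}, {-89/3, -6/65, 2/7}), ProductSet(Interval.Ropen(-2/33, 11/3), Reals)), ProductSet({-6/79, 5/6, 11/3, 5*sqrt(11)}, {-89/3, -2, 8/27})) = Union(ProductSet({-2/33}, {-89/3, -6/65, 2/7}), ProductSet({-6/79, 5/6, 11/3, 5*sqrt(11)}, {-89/3, -2, 8/27}))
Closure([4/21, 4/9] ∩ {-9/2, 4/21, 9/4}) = {4/21}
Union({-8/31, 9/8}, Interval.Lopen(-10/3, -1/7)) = Union({9/8}, Interval.Lopen(-10/3, -1/7))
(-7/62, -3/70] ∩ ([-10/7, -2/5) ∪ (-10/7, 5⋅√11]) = (-7/62, -3/70]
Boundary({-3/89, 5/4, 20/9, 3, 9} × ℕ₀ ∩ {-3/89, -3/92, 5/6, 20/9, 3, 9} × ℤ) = {-3/89, 20/9, 3, 9} × ℕ₀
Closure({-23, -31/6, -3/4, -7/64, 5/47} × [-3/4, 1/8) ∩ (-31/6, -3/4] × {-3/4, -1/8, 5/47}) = {-3/4} × {-3/4, -1/8, 5/47}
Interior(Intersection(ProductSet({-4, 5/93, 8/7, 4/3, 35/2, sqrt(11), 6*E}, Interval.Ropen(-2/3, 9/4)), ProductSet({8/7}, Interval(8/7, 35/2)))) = EmptySet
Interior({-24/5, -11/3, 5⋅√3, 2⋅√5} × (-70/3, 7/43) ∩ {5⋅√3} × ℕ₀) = ∅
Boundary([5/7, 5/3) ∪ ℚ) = (-∞, 5/7] ∪ [5/3, ∞)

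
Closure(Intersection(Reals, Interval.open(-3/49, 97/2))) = Interval(-3/49, 97/2)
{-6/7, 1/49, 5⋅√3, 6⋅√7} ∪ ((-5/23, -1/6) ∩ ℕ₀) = {-6/7, 1/49, 5⋅√3, 6⋅√7}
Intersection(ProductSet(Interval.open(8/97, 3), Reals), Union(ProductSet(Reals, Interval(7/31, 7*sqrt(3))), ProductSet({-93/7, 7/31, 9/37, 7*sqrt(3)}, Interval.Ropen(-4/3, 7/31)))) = Union(ProductSet({7/31, 9/37}, Interval.Ropen(-4/3, 7/31)), ProductSet(Interval.open(8/97, 3), Interval(7/31, 7*sqrt(3))))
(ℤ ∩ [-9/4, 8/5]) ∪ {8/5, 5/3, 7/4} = {-2, -1, 0, 1} ∪ {8/5, 5/3, 7/4}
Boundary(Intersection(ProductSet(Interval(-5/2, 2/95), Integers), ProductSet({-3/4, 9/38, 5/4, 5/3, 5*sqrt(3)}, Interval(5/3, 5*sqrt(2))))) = ProductSet({-3/4}, Range(2, 8, 1))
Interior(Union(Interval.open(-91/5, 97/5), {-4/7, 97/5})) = Interval.open(-91/5, 97/5)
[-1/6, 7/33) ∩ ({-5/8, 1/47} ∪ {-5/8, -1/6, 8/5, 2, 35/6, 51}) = {-1/6, 1/47}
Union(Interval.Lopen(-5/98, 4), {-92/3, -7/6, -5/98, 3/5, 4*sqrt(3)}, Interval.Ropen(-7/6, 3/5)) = Union({-92/3, 4*sqrt(3)}, Interval(-7/6, 4))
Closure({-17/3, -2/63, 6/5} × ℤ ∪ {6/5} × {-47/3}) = ({6/5} × {-47/3}) ∪ ({-17/3, -2/63, 6/5} × ℤ)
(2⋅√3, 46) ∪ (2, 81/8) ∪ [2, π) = [2, 46)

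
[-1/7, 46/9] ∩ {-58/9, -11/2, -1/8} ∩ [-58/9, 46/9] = {-1/8}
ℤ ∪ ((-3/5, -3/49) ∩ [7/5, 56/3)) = ℤ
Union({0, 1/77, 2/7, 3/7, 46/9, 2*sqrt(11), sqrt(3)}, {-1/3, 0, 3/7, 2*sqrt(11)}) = {-1/3, 0, 1/77, 2/7, 3/7, 46/9, 2*sqrt(11), sqrt(3)}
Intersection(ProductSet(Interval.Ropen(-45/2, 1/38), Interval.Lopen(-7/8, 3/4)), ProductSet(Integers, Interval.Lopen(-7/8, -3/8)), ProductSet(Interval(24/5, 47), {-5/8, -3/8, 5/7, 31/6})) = EmptySet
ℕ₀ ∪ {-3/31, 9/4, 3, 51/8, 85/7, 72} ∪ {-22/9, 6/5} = {-22/9, -3/31, 6/5, 9/4, 51/8, 85/7} ∪ ℕ₀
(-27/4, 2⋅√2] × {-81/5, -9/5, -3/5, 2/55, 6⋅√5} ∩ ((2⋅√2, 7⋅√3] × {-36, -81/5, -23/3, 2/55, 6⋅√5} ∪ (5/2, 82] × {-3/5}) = (5/2, 2⋅√2] × {-3/5}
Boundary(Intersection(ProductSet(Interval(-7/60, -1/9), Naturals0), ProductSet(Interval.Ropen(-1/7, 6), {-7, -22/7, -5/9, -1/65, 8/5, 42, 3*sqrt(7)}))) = ProductSet(Interval(-7/60, -1/9), {42})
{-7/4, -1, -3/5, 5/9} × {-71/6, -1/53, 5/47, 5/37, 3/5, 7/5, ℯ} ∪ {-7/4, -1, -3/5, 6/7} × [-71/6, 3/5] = ({-7/4, -1, -3/5, 6/7} × [-71/6, 3/5]) ∪ ({-7/4, -1, -3/5, 5/9} × {-71/6, -1/53, 5/47, 5/37, 3/5, 7/5, ℯ})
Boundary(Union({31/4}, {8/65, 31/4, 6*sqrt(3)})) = {8/65, 31/4, 6*sqrt(3)}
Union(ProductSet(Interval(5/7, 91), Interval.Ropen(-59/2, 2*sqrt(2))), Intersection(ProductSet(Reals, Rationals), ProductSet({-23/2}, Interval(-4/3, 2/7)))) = Union(ProductSet({-23/2}, Intersection(Interval(-4/3, 2/7), Rationals)), ProductSet(Interval(5/7, 91), Interval.Ropen(-59/2, 2*sqrt(2))))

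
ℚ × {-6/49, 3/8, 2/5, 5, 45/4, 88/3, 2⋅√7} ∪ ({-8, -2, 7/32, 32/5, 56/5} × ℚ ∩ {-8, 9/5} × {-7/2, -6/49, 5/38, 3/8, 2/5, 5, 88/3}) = ({-8} × {-7/2, -6/49, 5/38, 3/8, 2/5, 5, 88/3}) ∪ (ℚ × {-6/49, 3/8, 2/5, 5, 45/4, 88/3, 2⋅√7})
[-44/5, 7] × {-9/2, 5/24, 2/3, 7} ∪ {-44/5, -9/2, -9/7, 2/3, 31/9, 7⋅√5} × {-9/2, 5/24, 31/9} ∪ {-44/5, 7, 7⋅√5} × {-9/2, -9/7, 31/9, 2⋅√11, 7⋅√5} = ([-44/5, 7] × {-9/2, 5/24, 2/3, 7}) ∪ ({-44/5, -9/2, -9/7, 2/3, 31/9, 7⋅√5} × {-9/2, 5/24, 31/9}) ∪ ({-44/5, 7, 7⋅√5} × {-9/2, -9/7, 31/9, 2⋅√11, 7⋅√5})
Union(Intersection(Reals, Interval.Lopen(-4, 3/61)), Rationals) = Union(Interval(-4, 3/61), Rationals)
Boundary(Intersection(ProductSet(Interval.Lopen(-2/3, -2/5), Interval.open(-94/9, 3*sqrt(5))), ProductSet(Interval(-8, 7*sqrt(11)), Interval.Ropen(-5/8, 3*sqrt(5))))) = Union(ProductSet({-2/3, -2/5}, Interval(-5/8, 3*sqrt(5))), ProductSet(Interval(-2/3, -2/5), {-5/8, 3*sqrt(5)}))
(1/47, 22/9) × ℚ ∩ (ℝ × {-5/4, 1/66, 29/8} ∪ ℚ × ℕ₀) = ((ℚ ∩ (1/47, 22/9)) × ℕ₀) ∪ ((1/47, 22/9) × {-5/4, 1/66, 29/8})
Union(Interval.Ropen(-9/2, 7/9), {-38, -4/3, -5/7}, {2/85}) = Union({-38}, Interval.Ropen(-9/2, 7/9))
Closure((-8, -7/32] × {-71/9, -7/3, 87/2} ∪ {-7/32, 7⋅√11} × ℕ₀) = ({-7/32, 7⋅√11} × ℕ₀) ∪ ([-8, -7/32] × {-71/9, -7/3, 87/2})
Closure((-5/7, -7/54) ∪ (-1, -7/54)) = [-1, -7/54]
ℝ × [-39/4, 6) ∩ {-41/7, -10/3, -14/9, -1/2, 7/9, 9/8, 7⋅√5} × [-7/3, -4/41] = {-41/7, -10/3, -14/9, -1/2, 7/9, 9/8, 7⋅√5} × [-7/3, -4/41]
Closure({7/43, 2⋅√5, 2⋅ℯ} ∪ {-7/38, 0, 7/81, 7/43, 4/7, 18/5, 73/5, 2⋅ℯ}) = {-7/38, 0, 7/81, 7/43, 4/7, 18/5, 73/5, 2⋅√5, 2⋅ℯ}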